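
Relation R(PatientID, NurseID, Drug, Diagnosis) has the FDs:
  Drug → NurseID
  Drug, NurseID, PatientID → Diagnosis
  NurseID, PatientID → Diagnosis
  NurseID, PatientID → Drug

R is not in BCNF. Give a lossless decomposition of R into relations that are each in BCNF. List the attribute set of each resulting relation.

{Diagnosis, Drug, PatientID}; {Drug, NurseID}

Candidate keys of the original relation: {Drug, PatientID}, {NurseID, PatientID}.
{Diagnosis, Drug, NurseID, PatientID}: {Drug} determines {Drug, NurseID} here but is not a superkey — split on Drug → NurseID, giving {Drug, NurseID} and {Diagnosis, Drug, PatientID}.
{Drug, NurseID}: every determinant is a superkey — BCNF.
{Diagnosis, Drug, PatientID}: every determinant is a superkey — BCNF.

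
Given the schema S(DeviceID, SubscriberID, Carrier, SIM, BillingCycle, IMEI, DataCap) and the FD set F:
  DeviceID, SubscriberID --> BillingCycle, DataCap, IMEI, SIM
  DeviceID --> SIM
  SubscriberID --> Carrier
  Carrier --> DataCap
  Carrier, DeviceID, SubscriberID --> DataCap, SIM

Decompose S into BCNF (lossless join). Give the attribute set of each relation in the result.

Candidate key of the original relation: {DeviceID, SubscriberID}.
In {BillingCycle, Carrier, DataCap, DeviceID, IMEI, SIM, SubscriberID}, {DeviceID} is not a superkey ({DeviceID}⁺ restricted to this set is {DeviceID, SIM}), so split on DeviceID --> SIM into {DeviceID, SIM} and {BillingCycle, Carrier, DataCap, DeviceID, IMEI, SubscriberID}.
{DeviceID, SIM}: every determinant is a superkey — BCNF.
In {BillingCycle, Carrier, DataCap, DeviceID, IMEI, SubscriberID}, {SubscriberID} is not a superkey ({SubscriberID}⁺ restricted to this set is {Carrier, DataCap, SubscriberID}), so split on SubscriberID --> Carrier, DataCap into {Carrier, DataCap, SubscriberID} and {BillingCycle, DeviceID, IMEI, SubscriberID}.
In {Carrier, DataCap, SubscriberID}, {Carrier} is not a superkey ({Carrier}⁺ restricted to this set is {Carrier, DataCap}), so split on Carrier --> DataCap into {Carrier, DataCap} and {Carrier, SubscriberID}.
{Carrier, DataCap}: every determinant is a superkey — BCNF.
{Carrier, SubscriberID}: every determinant is a superkey — BCNF.
{BillingCycle, DeviceID, IMEI, SubscriberID}: every determinant is a superkey — BCNF.

{BillingCycle, DeviceID, IMEI, SubscriberID}; {Carrier, DataCap}; {Carrier, SubscriberID}; {DeviceID, SIM}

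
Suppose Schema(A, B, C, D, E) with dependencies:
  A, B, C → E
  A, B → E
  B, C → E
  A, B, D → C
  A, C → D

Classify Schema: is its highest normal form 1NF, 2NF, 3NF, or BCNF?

1NF

Candidate keys: {A, B, C}, {A, B, D}. Prime attributes: {A, B, C, D}.
A, B → E breaks BCNF: {A, B}⁺ = {A, B, E}, so {A, B} is not a superkey.
Because {E} is non-prime and the left side of A, B → E is not a superkey, the relation is not in 3NF.
The proper key subset {A, B} of {A, B, C} determines non-prime {E}, so the relation is not even in 2NF.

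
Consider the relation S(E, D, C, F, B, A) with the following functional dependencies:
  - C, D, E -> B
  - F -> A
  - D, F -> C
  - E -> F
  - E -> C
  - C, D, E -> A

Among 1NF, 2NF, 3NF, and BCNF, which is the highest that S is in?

Candidate key: {D, E}. Prime attributes: {D, E}.
F -> A breaks BCNF: {F}⁺ = {A, F}, so {F} is not a superkey.
Because {A} is non-prime and the left side of F -> A is not a superkey, the relation is not in 3NF.
{E} is a proper subset of the key {D, E}, and {E}⁺ contains the non-prime attributes {A, C, F} — a partial dependency, so 2NF is violated.

1NF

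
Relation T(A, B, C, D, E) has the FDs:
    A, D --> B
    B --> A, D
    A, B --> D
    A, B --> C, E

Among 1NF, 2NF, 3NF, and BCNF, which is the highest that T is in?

Candidate keys: {A, D}, {B}. Prime attributes: {A, B, D}.
The left-hand side of every FD is a superkey, so BCNF is satisfied.

BCNF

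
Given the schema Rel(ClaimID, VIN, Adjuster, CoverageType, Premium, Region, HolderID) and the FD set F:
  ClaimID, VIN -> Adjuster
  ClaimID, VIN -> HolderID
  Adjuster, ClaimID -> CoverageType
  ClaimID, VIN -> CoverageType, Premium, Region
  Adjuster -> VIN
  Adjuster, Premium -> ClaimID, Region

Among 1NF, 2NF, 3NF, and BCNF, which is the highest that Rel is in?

Candidate keys: {Adjuster, ClaimID}, {Adjuster, Premium}, {ClaimID, VIN}. Prime attributes: {Adjuster, ClaimID, Premium, VIN}.
For Adjuster -> VIN we have {Adjuster}⁺ = {Adjuster, VIN}; {Adjuster} is not a superkey, so BCNF fails.
Since {VIN} ⊆ prime attributes and every other non-superkey FD also has a prime right side, the schema is in 3NF.

3NF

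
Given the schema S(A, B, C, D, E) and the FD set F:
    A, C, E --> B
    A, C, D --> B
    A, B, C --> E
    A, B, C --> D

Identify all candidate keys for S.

Attributes never on any right-hand side: {A, C} — every candidate key must contain all of them.
{A, B, C}⁺ = {A, B, C, D, E} — all of the relation — so {A, B, C} is a candidate key.
{A, C, D}⁺ = {A, B, C, D, E} — all of the relation — so {A, C, D} is a candidate key.
{A, C, E}⁺ = {A, B, C, D, E} — all of the relation — so {A, C, E} is a candidate key.
No proper subset of any of these is a key, and no other minimal superkey exists.

{A, B, C}, {A, C, D}, {A, C, E}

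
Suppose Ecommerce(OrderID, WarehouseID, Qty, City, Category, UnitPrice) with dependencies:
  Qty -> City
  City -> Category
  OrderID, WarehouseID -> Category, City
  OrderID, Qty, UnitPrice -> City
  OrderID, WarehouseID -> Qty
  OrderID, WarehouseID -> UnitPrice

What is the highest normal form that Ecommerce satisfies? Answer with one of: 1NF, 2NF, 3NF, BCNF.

2NF

Candidate key: {OrderID, WarehouseID}. Prime attributes: {OrderID, WarehouseID}.
Qty -> City: {Qty}⁺ = {Category, City, Qty}, which is not all of the attributes, so the left side is not a superkey — BCNF is violated.
Qty -> City determines the non-prime attribute {City} from a non-superkey — 3NF is violated.
No non-prime attribute depends on a proper subset of any candidate key, so 2NF holds.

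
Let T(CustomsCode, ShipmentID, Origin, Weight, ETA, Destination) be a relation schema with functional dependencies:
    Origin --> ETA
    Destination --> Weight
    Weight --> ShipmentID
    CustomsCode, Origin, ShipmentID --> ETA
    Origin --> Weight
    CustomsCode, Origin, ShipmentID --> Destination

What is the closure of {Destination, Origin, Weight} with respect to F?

{Destination, ETA, Origin, ShipmentID, Weight}

Start with {Destination, Origin, Weight}.
Origin --> ETA applies; add {ETA} → now {Destination, ETA, Origin, Weight}.
Weight --> ShipmentID applies; add {ShipmentID} → now {Destination, ETA, Origin, ShipmentID, Weight}.
No further FD applies.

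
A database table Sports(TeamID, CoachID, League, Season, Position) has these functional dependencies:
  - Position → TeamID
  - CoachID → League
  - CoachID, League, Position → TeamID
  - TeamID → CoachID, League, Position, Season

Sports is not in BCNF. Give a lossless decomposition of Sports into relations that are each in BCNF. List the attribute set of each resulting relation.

{CoachID, League}; {CoachID, Position, Season, TeamID}

Candidate keys of the original relation: {Position}, {TeamID}.
Within {CoachID, League, Position, Season, TeamID}: {CoachID}⁺ ∩ {CoachID, League, Position, Season, TeamID} = {CoachID, League}, not the whole set, so CoachID → League violates BCNF; decompose into {CoachID, League} and {CoachID, Position, Season, TeamID}.
{CoachID, League} has no BCNF violation.
{CoachID, Position, Season, TeamID} has no BCNF violation.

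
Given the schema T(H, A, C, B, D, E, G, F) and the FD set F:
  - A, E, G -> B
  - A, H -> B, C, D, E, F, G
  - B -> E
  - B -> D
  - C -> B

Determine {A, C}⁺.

Start with {A, C}.
C -> B applies; add {B} → now {A, B, C}.
B -> E applies; add {E} → now {A, B, C, E}.
B -> D applies; add {D} → now {A, B, C, D, E}.
No further FD applies.

{A, B, C, D, E}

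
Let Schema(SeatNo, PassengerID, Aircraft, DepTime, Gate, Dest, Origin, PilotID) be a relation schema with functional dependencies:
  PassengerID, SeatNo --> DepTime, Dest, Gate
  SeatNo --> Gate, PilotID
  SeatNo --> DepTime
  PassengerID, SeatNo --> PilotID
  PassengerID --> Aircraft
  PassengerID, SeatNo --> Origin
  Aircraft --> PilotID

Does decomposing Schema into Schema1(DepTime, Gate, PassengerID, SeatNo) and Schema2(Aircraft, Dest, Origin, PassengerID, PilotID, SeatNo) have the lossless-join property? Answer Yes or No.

The shared attributes are {PassengerID, SeatNo} and {PassengerID, SeatNo}⁺ = {Aircraft, DepTime, Dest, Gate, Origin, PassengerID, PilotID, SeatNo}.
Schema1 is contained in that closure, so Schema1 ∩ Schema2 --> Schema1 holds and the join is lossless.

Yes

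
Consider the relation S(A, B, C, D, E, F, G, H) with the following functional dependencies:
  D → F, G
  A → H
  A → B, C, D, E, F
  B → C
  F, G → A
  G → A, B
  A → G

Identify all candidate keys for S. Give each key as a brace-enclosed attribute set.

{A}, {D}, {G}

{A}⁺ = {A, B, C, D, E, F, G, H} — all of the relation — so {A} is a candidate key.
{D}⁺ = {A, B, C, D, E, F, G, H} — all of the relation — so {D} is a candidate key.
{G}⁺ = {A, B, C, D, E, F, G, H} — all of the relation — so {G} is a candidate key.
Any other superkey properly contains one of these, so there are no further candidate keys.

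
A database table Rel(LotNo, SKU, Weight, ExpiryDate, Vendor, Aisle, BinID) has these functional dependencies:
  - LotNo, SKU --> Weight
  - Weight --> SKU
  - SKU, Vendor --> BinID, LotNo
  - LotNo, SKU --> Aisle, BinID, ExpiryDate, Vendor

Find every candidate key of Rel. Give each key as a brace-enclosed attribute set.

{LotNo, SKU}⁺ = {Aisle, BinID, ExpiryDate, LotNo, SKU, Vendor, Weight} — all of the relation — so {LotNo, SKU} is a candidate key.
{LotNo, Weight}⁺ = {Aisle, BinID, ExpiryDate, LotNo, SKU, Vendor, Weight} — all of the relation — so {LotNo, Weight} is a candidate key.
{SKU, Vendor}⁺ = {Aisle, BinID, ExpiryDate, LotNo, SKU, Vendor, Weight} — all of the relation — so {SKU, Vendor} is a candidate key.
{Vendor, Weight}⁺ = {Aisle, BinID, ExpiryDate, LotNo, SKU, Vendor, Weight} — all of the relation — so {Vendor, Weight} is a candidate key.
These are minimal and exhaustive — every other superkey contains one of them.

{LotNo, SKU}, {LotNo, Weight}, {SKU, Vendor}, {Vendor, Weight}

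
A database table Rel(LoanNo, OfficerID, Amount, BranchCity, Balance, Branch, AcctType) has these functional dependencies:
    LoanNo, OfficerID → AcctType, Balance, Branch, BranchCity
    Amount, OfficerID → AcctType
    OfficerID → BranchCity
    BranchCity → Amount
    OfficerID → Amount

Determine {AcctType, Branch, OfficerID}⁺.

Start with {AcctType, Branch, OfficerID}.
OfficerID → BranchCity applies; add {BranchCity} → now {AcctType, Branch, BranchCity, OfficerID}.
BranchCity → Amount applies; add {Amount} → now {AcctType, Amount, Branch, BranchCity, OfficerID}.
No further FD applies.

{AcctType, Amount, Branch, BranchCity, OfficerID}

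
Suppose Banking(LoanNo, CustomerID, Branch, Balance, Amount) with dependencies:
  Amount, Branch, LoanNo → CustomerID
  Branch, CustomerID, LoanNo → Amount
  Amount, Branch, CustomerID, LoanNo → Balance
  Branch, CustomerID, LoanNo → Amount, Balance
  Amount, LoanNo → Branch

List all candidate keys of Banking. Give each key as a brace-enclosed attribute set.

{Amount, LoanNo}, {Branch, CustomerID, LoanNo}

{LoanNo} never appears on the right of any FD, so every key must include it.
{Amount, LoanNo} is a candidate key since {Amount, LoanNo}⁺ = {Amount, Balance, Branch, CustomerID, LoanNo} covers every attribute.
{Branch, CustomerID, LoanNo} is a candidate key since {Branch, CustomerID, LoanNo}⁺ = {Amount, Balance, Branch, CustomerID, LoanNo} covers every attribute.
Any other superkey properly contains one of these, so there are no further candidate keys.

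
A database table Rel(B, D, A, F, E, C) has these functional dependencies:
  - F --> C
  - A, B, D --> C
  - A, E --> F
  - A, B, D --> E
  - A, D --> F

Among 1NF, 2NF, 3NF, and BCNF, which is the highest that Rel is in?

1NF

Candidate key: {A, B, D}. Prime attributes: {A, B, D}.
For F --> C we have {F}⁺ = {C, F}; {F} is not a superkey, so BCNF fails.
Because {C} is non-prime and the left side of F --> C is not a superkey, the relation is not in 3NF.
The proper key subset {A, D} of {A, B, D} determines non-prime {C, F}, so the relation is not even in 2NF.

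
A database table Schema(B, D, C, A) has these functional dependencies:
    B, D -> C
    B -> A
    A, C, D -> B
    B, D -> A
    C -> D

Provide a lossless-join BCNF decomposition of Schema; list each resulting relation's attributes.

Candidate keys of the original relation: {A, C}, {B, C}, {B, D}.
{A, B, C, D}: {B} determines {A, B} here but is not a superkey — split on B -> A, giving {A, B} and {B, C, D}.
{A, B}: every determinant is a superkey — BCNF.
{B, C, D}: {C} determines {C, D} here but is not a superkey — split on C -> D, giving {C, D} and {B, C}.
{C, D}: every determinant is a superkey — BCNF.
{B, C}: every determinant is a superkey — BCNF.

{A, B}; {B, C}; {C, D}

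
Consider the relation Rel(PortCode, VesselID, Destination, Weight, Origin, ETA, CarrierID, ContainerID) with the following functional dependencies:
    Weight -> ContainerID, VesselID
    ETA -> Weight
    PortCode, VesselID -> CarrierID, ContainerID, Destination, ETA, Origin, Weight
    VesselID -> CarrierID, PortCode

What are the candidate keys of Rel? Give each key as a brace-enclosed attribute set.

{ETA}⁺ = {CarrierID, ContainerID, Destination, ETA, Origin, PortCode, VesselID, Weight} — all of the relation — so {ETA} is a candidate key.
{VesselID}⁺ = {CarrierID, ContainerID, Destination, ETA, Origin, PortCode, VesselID, Weight} — all of the relation — so {VesselID} is a candidate key.
{Weight}⁺ = {CarrierID, ContainerID, Destination, ETA, Origin, PortCode, VesselID, Weight} — all of the relation — so {Weight} is a candidate key.
These are minimal and exhaustive — every other superkey contains one of them.

{ETA}, {VesselID}, {Weight}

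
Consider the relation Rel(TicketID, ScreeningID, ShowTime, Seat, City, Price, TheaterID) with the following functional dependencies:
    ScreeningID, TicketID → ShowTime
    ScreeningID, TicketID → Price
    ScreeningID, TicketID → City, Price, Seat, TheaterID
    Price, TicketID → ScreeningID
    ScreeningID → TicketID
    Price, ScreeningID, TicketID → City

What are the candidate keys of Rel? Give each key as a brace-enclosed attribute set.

{Price, TicketID}, {ScreeningID}

{ScreeningID}⁺ = {City, Price, ScreeningID, Seat, ShowTime, TheaterID, TicketID}, which is every attribute, so {ScreeningID} is a candidate key.
{Price, TicketID}⁺ = {City, Price, ScreeningID, Seat, ShowTime, TheaterID, TicketID}, which is every attribute, so {Price, TicketID} is a candidate key.
No proper subset of any of these is a key, and no other minimal superkey exists.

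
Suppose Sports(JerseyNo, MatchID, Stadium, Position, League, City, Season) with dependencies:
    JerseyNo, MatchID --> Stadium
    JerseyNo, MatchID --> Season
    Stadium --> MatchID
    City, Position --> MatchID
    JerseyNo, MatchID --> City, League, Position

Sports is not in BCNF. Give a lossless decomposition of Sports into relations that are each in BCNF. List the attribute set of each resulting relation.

Candidate keys of the original relation: {City, JerseyNo, Position}, {JerseyNo, MatchID}, {JerseyNo, Stadium}.
Within {City, JerseyNo, League, MatchID, Position, Season, Stadium}: {Stadium}⁺ ∩ {City, JerseyNo, League, MatchID, Position, Season, Stadium} = {MatchID, Stadium}, not the whole set, so Stadium --> MatchID violates BCNF; decompose into {MatchID, Stadium} and {City, JerseyNo, League, Position, Season, Stadium}.
{MatchID, Stadium}: every determinant is a superkey — BCNF.
{City, JerseyNo, League, Position, Season, Stadium}: every determinant is a superkey — BCNF.

{City, JerseyNo, League, Position, Season, Stadium}; {MatchID, Stadium}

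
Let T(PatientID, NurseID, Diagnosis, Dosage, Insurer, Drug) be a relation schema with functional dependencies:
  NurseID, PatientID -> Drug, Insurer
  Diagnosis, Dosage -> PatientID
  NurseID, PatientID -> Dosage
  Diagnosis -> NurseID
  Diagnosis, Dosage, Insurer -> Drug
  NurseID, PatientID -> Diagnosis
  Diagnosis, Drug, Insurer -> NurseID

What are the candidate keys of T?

{Diagnosis, Dosage}, {Diagnosis, PatientID}, {NurseID, PatientID}

{Diagnosis, Dosage} is a candidate key since {Diagnosis, Dosage}⁺ = {Diagnosis, Dosage, Drug, Insurer, NurseID, PatientID} covers every attribute.
{Diagnosis, PatientID} is a candidate key since {Diagnosis, PatientID}⁺ = {Diagnosis, Dosage, Drug, Insurer, NurseID, PatientID} covers every attribute.
{NurseID, PatientID} is a candidate key since {NurseID, PatientID}⁺ = {Diagnosis, Dosage, Drug, Insurer, NurseID, PatientID} covers every attribute.
No proper subset of any of these is a key, and no other minimal superkey exists.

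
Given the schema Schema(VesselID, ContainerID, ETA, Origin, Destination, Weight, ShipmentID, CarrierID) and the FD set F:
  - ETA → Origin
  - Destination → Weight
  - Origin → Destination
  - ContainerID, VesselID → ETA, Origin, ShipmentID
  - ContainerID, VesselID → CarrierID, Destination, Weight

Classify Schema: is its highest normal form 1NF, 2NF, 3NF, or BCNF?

2NF

Candidate key: {ContainerID, VesselID}. Prime attributes: {ContainerID, VesselID}.
ETA → Origin breaks BCNF: {ETA}⁺ = {Destination, ETA, Origin, Weight}, so {ETA} is not a superkey.
Because {Origin} is non-prime and the left side of ETA → Origin is not a superkey, the relation is not in 3NF.
Checking every proper subset of each key, none determines a non-prime attribute — 2NF is satisfied.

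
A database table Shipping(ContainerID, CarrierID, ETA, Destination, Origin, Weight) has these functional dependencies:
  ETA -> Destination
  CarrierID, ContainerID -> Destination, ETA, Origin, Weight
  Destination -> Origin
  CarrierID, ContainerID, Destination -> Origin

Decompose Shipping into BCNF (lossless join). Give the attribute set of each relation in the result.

Candidate key of the original relation: {CarrierID, ContainerID}.
Within {CarrierID, ContainerID, Destination, ETA, Origin, Weight}: {ETA}⁺ ∩ {CarrierID, ContainerID, Destination, ETA, Origin, Weight} = {Destination, ETA, Origin}, not the whole set, so ETA -> Destination, Origin violates BCNF; decompose into {Destination, ETA, Origin} and {CarrierID, ContainerID, ETA, Weight}.
Within {Destination, ETA, Origin}: {Destination}⁺ ∩ {Destination, ETA, Origin} = {Destination, Origin}, not the whole set, so Destination -> Origin violates BCNF; decompose into {Destination, Origin} and {Destination, ETA}.
{Destination, Origin} is in BCNF.
{Destination, ETA} is in BCNF.
{CarrierID, ContainerID, ETA, Weight} is in BCNF.

{CarrierID, ContainerID, ETA, Weight}; {Destination, ETA}; {Destination, Origin}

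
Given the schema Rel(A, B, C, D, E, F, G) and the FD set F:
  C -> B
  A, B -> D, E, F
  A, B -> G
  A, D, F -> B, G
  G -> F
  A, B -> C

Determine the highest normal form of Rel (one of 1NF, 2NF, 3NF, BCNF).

Candidate keys: {A, B}, {A, C}, {A, D, F}, {A, D, G}. Prime attributes: {A, B, C, D, F, G}.
For C -> B we have {C}⁺ = {B, C}; {C} is not a superkey, so BCNF fails.
But every attribute on its right side ({B}) is prime, and the same holds for every other non-superkey FD, so 3NF still holds.

3NF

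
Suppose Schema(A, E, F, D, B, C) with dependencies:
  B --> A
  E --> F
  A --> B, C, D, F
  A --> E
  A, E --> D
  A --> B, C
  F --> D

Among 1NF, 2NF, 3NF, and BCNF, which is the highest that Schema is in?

Candidate keys: {A}, {B}. Prime attributes: {A, B}.
E --> F breaks BCNF: {E}⁺ = {D, E, F}, so {E} is not a superkey.
E --> F determines the non-prime attribute {F} from a non-superkey — 3NF is violated.
With only single-attribute keys there can be no partial dependency, so 2NF holds.

2NF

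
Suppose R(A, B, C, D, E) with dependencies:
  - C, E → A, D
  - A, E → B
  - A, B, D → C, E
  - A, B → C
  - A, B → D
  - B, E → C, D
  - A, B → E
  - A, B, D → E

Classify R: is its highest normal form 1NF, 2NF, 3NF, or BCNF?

BCNF

Candidate keys: {A, B}, {A, E}, {B, E}, {C, E}. Prime attributes: {A, B, C, E}.
The left-hand side of every FD is a superkey, so BCNF is satisfied.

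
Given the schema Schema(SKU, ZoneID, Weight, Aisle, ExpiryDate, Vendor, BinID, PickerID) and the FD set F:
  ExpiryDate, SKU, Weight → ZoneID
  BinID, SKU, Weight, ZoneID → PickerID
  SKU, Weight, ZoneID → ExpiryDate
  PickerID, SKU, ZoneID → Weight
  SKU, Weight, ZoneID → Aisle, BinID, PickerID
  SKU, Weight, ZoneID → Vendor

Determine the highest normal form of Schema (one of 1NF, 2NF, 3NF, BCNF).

BCNF

Candidate keys: {ExpiryDate, SKU, Weight}, {PickerID, SKU, ZoneID}, {SKU, Weight, ZoneID}. Prime attributes: {ExpiryDate, PickerID, SKU, Weight, ZoneID}.
Every FD has a superkey on the left, so the relation is in BCNF.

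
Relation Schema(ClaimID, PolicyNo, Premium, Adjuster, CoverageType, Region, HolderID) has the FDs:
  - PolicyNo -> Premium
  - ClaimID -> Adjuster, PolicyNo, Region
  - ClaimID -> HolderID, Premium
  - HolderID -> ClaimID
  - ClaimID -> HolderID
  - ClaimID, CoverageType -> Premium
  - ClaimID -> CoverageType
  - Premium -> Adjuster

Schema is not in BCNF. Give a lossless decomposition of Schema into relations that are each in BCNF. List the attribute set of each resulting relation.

{Adjuster, Premium}; {ClaimID, CoverageType, HolderID, PolicyNo, Region}; {PolicyNo, Premium}

Candidate keys of the original relation: {ClaimID}, {HolderID}.
Within {Adjuster, ClaimID, CoverageType, HolderID, PolicyNo, Premium, Region}: {PolicyNo}⁺ ∩ {Adjuster, ClaimID, CoverageType, HolderID, PolicyNo, Premium, Region} = {Adjuster, PolicyNo, Premium}, not the whole set, so PolicyNo -> Adjuster, Premium violates BCNF; decompose into {Adjuster, PolicyNo, Premium} and {ClaimID, CoverageType, HolderID, PolicyNo, Region}.
Within {Adjuster, PolicyNo, Premium}: {Premium}⁺ ∩ {Adjuster, PolicyNo, Premium} = {Adjuster, Premium}, not the whole set, so Premium -> Adjuster violates BCNF; decompose into {Adjuster, Premium} and {PolicyNo, Premium}.
{Adjuster, Premium}: every determinant is a superkey — BCNF.
{PolicyNo, Premium}: every determinant is a superkey — BCNF.
{ClaimID, CoverageType, HolderID, PolicyNo, Region}: every determinant is a superkey — BCNF.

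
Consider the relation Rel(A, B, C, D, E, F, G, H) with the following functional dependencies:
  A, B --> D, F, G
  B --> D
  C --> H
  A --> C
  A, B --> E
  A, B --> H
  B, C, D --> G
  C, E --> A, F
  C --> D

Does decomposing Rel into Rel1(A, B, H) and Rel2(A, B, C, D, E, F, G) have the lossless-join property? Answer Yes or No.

Yes

Common attributes: {A, B}; their closure is {A, B, C, D, E, F, G, H}.
Since Rel1 ⊆ {A, B, C, D, E, F, G, H}, the intersection is a superkey of Rel1; the decomposition is lossless.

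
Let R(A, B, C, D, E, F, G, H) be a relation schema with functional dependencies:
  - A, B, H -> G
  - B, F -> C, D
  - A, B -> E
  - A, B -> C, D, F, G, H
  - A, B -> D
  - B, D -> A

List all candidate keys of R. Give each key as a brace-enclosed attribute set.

Attributes never on any right-hand side: {B} — every candidate key must contain it.
{A, B} is a candidate key since {A, B}⁺ = {A, B, C, D, E, F, G, H} covers every attribute.
{B, D} is a candidate key since {B, D}⁺ = {A, B, C, D, E, F, G, H} covers every attribute.
{B, F} is a candidate key since {B, F}⁺ = {A, B, C, D, E, F, G, H} covers every attribute.
Any other superkey properly contains one of these, so there are no further candidate keys.

{A, B}, {B, D}, {B, F}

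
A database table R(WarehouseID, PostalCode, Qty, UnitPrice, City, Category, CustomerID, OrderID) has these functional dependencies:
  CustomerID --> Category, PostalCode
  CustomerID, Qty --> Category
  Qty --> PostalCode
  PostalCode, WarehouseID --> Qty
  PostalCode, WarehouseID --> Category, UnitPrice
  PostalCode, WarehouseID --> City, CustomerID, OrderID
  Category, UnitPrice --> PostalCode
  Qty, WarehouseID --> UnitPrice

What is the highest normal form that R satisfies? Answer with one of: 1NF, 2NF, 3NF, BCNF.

3NF

Candidate keys: {Category, UnitPrice, WarehouseID}, {CustomerID, WarehouseID}, {PostalCode, WarehouseID}, {Qty, WarehouseID}. Prime attributes: {Category, CustomerID, PostalCode, Qty, UnitPrice, WarehouseID}.
For CustomerID --> Category, PostalCode we have {CustomerID}⁺ = {Category, CustomerID, PostalCode}; {CustomerID} is not a superkey, so BCNF fails.
But every attribute on its right side ({Category, PostalCode}) is prime, and the same holds for every other non-superkey FD, so 3NF still holds.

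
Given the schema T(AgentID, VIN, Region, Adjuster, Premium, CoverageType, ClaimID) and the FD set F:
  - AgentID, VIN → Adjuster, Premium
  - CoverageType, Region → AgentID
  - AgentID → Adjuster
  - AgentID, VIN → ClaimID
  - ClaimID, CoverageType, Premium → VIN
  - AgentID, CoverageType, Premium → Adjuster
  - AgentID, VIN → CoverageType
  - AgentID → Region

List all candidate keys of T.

{AgentID, VIN}⁺ = {Adjuster, AgentID, ClaimID, CoverageType, Premium, Region, VIN} — all of the relation — so {AgentID, VIN} is a candidate key.
{CoverageType, Region, VIN}⁺ = {Adjuster, AgentID, ClaimID, CoverageType, Premium, Region, VIN} — all of the relation — so {CoverageType, Region, VIN} is a candidate key.
{AgentID, ClaimID, CoverageType, Premium}⁺ = {Adjuster, AgentID, ClaimID, CoverageType, Premium, Region, VIN} — all of the relation — so {AgentID, ClaimID, CoverageType, Premium} is a candidate key.
{ClaimID, CoverageType, Premium, Region}⁺ = {Adjuster, AgentID, ClaimID, CoverageType, Premium, Region, VIN} — all of the relation — so {ClaimID, CoverageType, Premium, Region} is a candidate key.
Any other superkey properly contains one of these, so there are no further candidate keys.

{AgentID, ClaimID, CoverageType, Premium}, {AgentID, VIN}, {ClaimID, CoverageType, Premium, Region}, {CoverageType, Region, VIN}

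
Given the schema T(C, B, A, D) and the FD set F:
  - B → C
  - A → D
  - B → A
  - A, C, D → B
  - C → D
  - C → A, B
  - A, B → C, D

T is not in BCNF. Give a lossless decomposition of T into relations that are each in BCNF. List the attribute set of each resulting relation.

{A, B, C}; {A, D}

Candidate keys of the original relation: {B}, {C}.
Within {A, B, C, D}: {A}⁺ ∩ {A, B, C, D} = {A, D}, not the whole set, so A → D violates BCNF; decompose into {A, D} and {A, B, C}.
{A, D} is in BCNF.
{A, B, C} is in BCNF.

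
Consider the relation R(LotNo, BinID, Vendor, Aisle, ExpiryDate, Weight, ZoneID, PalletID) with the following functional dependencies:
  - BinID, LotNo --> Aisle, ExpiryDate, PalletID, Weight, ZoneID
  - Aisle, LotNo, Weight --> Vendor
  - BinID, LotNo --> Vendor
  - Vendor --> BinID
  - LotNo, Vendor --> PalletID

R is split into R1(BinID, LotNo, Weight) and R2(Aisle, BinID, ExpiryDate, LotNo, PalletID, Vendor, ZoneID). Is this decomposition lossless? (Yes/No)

R1 ∩ R2 = {BinID, LotNo}; its closure under F is {Aisle, BinID, ExpiryDate, LotNo, PalletID, Vendor, Weight, ZoneID}.
R1 is contained in that closure, so R1 ∩ R2 --> R1 holds and the join is lossless.

Yes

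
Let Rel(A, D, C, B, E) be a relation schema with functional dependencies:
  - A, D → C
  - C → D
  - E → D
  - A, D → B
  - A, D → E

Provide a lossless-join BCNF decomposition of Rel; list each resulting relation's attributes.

{A, B, C, E}; {C, D}

Candidate keys of the original relation: {A, C}, {A, D}, {A, E}.
{A, B, C, D, E}: {C} determines {C, D} here but is not a superkey — split on C → D, giving {C, D} and {A, B, C, E}.
{C, D} has no BCNF violation.
{A, B, C, E} has no BCNF violation.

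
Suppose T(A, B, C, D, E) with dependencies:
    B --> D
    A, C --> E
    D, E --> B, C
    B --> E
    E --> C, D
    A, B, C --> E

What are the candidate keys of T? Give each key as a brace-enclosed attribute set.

{A} never appears on the right of any FD, so every key must include it.
{A, B} is a candidate key since {A, B}⁺ = {A, B, C, D, E} covers every attribute.
{A, C} is a candidate key since {A, C}⁺ = {A, B, C, D, E} covers every attribute.
{A, E} is a candidate key since {A, E}⁺ = {A, B, C, D, E} covers every attribute.
These are minimal and exhaustive — every other superkey contains one of them.

{A, B}, {A, C}, {A, E}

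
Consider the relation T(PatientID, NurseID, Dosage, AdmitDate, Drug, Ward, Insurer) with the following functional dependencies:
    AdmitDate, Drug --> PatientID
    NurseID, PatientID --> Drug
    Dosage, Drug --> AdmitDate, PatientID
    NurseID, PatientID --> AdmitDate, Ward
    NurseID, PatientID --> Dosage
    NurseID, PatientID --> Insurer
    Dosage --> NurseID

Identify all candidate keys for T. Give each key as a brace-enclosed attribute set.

{Dosage, Drug}⁺ = {AdmitDate, Dosage, Drug, Insurer, NurseID, PatientID, Ward} — all of the relation — so {Dosage, Drug} is a candidate key.
{Dosage, PatientID}⁺ = {AdmitDate, Dosage, Drug, Insurer, NurseID, PatientID, Ward} — all of the relation — so {Dosage, PatientID} is a candidate key.
{NurseID, PatientID}⁺ = {AdmitDate, Dosage, Drug, Insurer, NurseID, PatientID, Ward} — all of the relation — so {NurseID, PatientID} is a candidate key.
{AdmitDate, Drug, NurseID}⁺ = {AdmitDate, Dosage, Drug, Insurer, NurseID, PatientID, Ward} — all of the relation — so {AdmitDate, Drug, NurseID} is a candidate key.
No proper subset of any of these is a key, and no other minimal superkey exists.

{AdmitDate, Drug, NurseID}, {Dosage, Drug}, {Dosage, PatientID}, {NurseID, PatientID}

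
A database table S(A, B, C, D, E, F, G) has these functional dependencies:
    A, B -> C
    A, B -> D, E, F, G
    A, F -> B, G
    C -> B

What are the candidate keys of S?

No FD produces {A}, so it must be in every candidate key.
{A, B} is a candidate key since {A, B}⁺ = {A, B, C, D, E, F, G} covers every attribute.
{A, C} is a candidate key since {A, C}⁺ = {A, B, C, D, E, F, G} covers every attribute.
{A, F} is a candidate key since {A, F}⁺ = {A, B, C, D, E, F, G} covers every attribute.
No proper subset of any of these is a key, and no other minimal superkey exists.

{A, B}, {A, C}, {A, F}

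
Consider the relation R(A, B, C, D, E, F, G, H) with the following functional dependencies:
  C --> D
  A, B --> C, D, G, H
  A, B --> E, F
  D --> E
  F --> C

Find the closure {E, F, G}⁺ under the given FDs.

Start with {E, F, G}.
F --> C applies; add {C} → now {C, E, F, G}.
C --> D applies; add {D} → now {C, D, E, F, G}.
No further FD applies.

{C, D, E, F, G}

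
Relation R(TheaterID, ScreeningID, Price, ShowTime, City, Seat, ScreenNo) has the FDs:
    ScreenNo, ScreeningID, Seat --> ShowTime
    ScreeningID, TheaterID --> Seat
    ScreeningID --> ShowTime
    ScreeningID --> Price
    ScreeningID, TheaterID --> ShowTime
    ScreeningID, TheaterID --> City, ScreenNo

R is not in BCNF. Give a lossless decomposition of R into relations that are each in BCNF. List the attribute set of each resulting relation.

{City, ScreenNo, ScreeningID, Seat, TheaterID}; {Price, ScreeningID, ShowTime}

Candidate key of the original relation: {ScreeningID, TheaterID}.
{City, Price, ScreenNo, ScreeningID, Seat, ShowTime, TheaterID}: {ScreenNo, ScreeningID, Seat} determines {Price, ScreenNo, ScreeningID, Seat, ShowTime} here but is not a superkey — split on ScreenNo, ScreeningID, Seat --> Price, ShowTime, giving {Price, ScreenNo, ScreeningID, Seat, ShowTime} and {City, ScreenNo, ScreeningID, Seat, TheaterID}.
{Price, ScreenNo, ScreeningID, Seat, ShowTime}: {ScreeningID} determines {Price, ScreeningID, ShowTime} here but is not a superkey — split on ScreeningID --> Price, ShowTime, giving {Price, ScreeningID, ShowTime} and {ScreenNo, ScreeningID, Seat}.
{Price, ScreeningID, ShowTime}: every determinant is a superkey — BCNF.
{ScreenNo, ScreeningID, Seat}: every determinant is a superkey — BCNF.
{City, ScreenNo, ScreeningID, Seat, TheaterID}: every determinant is a superkey — BCNF.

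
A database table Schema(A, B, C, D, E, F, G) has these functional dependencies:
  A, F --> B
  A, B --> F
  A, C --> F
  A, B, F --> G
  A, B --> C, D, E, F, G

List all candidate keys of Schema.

{A} never appears on the right of any FD, so every key must include it.
{A, B}⁺ = {A, B, C, D, E, F, G} — all of the relation — so {A, B} is a candidate key.
{A, C}⁺ = {A, B, C, D, E, F, G} — all of the relation — so {A, C} is a candidate key.
{A, F}⁺ = {A, B, C, D, E, F, G} — all of the relation — so {A, F} is a candidate key.
Any other superkey properly contains one of these, so there are no further candidate keys.

{A, B}, {A, C}, {A, F}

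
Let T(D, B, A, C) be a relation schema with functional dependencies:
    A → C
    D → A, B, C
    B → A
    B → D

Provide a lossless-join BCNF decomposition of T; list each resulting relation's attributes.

Candidate keys of the original relation: {B}, {D}.
Within {A, B, C, D}: {A}⁺ ∩ {A, B, C, D} = {A, C}, not the whole set, so A → C violates BCNF; decompose into {A, C} and {A, B, D}.
{A, C} has no BCNF violation.
{A, B, D} has no BCNF violation.

{A, B, D}; {A, C}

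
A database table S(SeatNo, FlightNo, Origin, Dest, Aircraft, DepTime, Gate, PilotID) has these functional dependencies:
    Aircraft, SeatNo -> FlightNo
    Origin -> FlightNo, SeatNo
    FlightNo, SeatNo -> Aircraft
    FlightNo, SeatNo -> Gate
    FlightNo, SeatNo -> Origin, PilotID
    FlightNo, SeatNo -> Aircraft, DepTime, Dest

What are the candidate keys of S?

{Origin}⁺ = {Aircraft, DepTime, Dest, FlightNo, Gate, Origin, PilotID, SeatNo}, which is every attribute, so {Origin} is a candidate key.
{Aircraft, SeatNo}⁺ = {Aircraft, DepTime, Dest, FlightNo, Gate, Origin, PilotID, SeatNo}, which is every attribute, so {Aircraft, SeatNo} is a candidate key.
{FlightNo, SeatNo}⁺ = {Aircraft, DepTime, Dest, FlightNo, Gate, Origin, PilotID, SeatNo}, which is every attribute, so {FlightNo, SeatNo} is a candidate key.
Any other superkey properly contains one of these, so there are no further candidate keys.

{Aircraft, SeatNo}, {FlightNo, SeatNo}, {Origin}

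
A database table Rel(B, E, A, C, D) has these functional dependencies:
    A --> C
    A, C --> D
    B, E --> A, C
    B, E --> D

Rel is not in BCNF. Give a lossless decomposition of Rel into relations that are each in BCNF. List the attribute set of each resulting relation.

Candidate key of the original relation: {B, E}.
In {A, B, C, D, E}, {A} is not a superkey ({A}⁺ restricted to this set is {A, C, D}), so split on A --> C, D into {A, C, D} and {A, B, E}.
{A, C, D}: every determinant is a superkey — BCNF.
{A, B, E}: every determinant is a superkey — BCNF.

{A, B, E}; {A, C, D}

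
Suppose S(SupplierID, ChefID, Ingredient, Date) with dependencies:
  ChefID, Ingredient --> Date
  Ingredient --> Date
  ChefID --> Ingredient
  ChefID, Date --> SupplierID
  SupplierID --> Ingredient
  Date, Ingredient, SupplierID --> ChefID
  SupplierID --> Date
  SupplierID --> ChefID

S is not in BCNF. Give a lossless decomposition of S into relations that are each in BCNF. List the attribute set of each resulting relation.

{ChefID, Ingredient, SupplierID}; {Date, Ingredient}

Candidate keys of the original relation: {ChefID}, {SupplierID}.
{ChefID, Date, Ingredient, SupplierID}: {Ingredient} determines {Date, Ingredient} here but is not a superkey — split on Ingredient --> Date, giving {Date, Ingredient} and {ChefID, Ingredient, SupplierID}.
{Date, Ingredient}: every determinant is a superkey — BCNF.
{ChefID, Ingredient, SupplierID}: every determinant is a superkey — BCNF.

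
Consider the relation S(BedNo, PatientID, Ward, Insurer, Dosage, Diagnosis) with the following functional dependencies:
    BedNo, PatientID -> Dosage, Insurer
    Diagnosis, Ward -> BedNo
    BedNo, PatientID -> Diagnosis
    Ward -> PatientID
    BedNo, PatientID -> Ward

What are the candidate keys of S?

{BedNo, PatientID}, {BedNo, Ward}, {Diagnosis, Ward}

Closure of {BedNo, PatientID} is {BedNo, Diagnosis, Dosage, Insurer, PatientID, Ward}, the whole schema; {BedNo, PatientID} is a candidate key.
Closure of {BedNo, Ward} is {BedNo, Diagnosis, Dosage, Insurer, PatientID, Ward}, the whole schema; {BedNo, Ward} is a candidate key.
Closure of {Diagnosis, Ward} is {BedNo, Diagnosis, Dosage, Insurer, PatientID, Ward}, the whole schema; {Diagnosis, Ward} is a candidate key.
Any other superkey properly contains one of these, so there are no further candidate keys.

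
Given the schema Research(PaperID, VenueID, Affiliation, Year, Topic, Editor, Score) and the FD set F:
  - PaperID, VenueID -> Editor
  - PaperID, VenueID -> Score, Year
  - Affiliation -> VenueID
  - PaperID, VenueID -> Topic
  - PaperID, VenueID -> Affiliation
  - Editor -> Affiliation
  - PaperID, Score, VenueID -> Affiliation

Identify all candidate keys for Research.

{Affiliation, PaperID}, {Editor, PaperID}, {PaperID, VenueID}

{PaperID} never appears on the right of any FD, so every key must include it.
{Affiliation, PaperID}⁺ = {Affiliation, Editor, PaperID, Score, Topic, VenueID, Year} — all of the relation — so {Affiliation, PaperID} is a candidate key.
{Editor, PaperID}⁺ = {Affiliation, Editor, PaperID, Score, Topic, VenueID, Year} — all of the relation — so {Editor, PaperID} is a candidate key.
{PaperID, VenueID}⁺ = {Affiliation, Editor, PaperID, Score, Topic, VenueID, Year} — all of the relation — so {PaperID, VenueID} is a candidate key.
Any other superkey properly contains one of these, so there are no further candidate keys.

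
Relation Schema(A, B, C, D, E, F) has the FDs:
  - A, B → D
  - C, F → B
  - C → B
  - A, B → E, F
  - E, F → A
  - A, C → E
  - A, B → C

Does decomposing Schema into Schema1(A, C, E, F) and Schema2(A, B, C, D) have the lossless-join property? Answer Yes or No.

Yes

The shared attributes are {A, C} and {A, C}⁺ = {A, B, C, D, E, F}.
This includes all of Schema1, so the common attributes are a superkey of Schema1 — the join is lossless.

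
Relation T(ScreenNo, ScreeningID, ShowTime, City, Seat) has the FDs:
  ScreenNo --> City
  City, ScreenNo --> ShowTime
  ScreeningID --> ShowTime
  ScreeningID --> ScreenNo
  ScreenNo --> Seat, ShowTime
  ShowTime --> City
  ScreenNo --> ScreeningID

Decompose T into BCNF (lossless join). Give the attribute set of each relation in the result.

{City, ShowTime}; {ScreenNo, ScreeningID, Seat, ShowTime}

Candidate keys of the original relation: {ScreenNo}, {ScreeningID}.
{City, ScreenNo, ScreeningID, Seat, ShowTime}: {ShowTime} determines {City, ShowTime} here but is not a superkey — split on ShowTime --> City, giving {City, ShowTime} and {ScreenNo, ScreeningID, Seat, ShowTime}.
{City, ShowTime}: every determinant is a superkey — BCNF.
{ScreenNo, ScreeningID, Seat, ShowTime}: every determinant is a superkey — BCNF.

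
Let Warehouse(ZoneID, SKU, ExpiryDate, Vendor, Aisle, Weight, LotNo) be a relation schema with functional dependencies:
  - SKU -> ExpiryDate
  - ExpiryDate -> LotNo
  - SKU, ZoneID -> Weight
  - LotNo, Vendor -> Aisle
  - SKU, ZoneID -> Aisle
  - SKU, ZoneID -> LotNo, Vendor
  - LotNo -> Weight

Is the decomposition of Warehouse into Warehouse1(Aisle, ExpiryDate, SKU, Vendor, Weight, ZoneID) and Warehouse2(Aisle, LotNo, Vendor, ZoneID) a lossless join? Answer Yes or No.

Common attributes: {Aisle, Vendor, ZoneID}; their closure is {Aisle, Vendor, ZoneID}.
Warehouse1 ⊄ {Aisle, Vendor, ZoneID} and Warehouse2 ⊄ {Aisle, Vendor, ZoneID}, so the split is lossy.

No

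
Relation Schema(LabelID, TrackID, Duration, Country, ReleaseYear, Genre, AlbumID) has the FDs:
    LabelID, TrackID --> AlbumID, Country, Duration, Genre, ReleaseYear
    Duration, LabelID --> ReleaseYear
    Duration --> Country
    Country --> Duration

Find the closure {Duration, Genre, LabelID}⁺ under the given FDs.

Start with {Duration, Genre, LabelID}.
Duration, LabelID --> ReleaseYear applies; add {ReleaseYear} → now {Duration, Genre, LabelID, ReleaseYear}.
Duration --> Country applies; add {Country} → now {Country, Duration, Genre, LabelID, ReleaseYear}.
No further FD applies.

{Country, Duration, Genre, LabelID, ReleaseYear}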